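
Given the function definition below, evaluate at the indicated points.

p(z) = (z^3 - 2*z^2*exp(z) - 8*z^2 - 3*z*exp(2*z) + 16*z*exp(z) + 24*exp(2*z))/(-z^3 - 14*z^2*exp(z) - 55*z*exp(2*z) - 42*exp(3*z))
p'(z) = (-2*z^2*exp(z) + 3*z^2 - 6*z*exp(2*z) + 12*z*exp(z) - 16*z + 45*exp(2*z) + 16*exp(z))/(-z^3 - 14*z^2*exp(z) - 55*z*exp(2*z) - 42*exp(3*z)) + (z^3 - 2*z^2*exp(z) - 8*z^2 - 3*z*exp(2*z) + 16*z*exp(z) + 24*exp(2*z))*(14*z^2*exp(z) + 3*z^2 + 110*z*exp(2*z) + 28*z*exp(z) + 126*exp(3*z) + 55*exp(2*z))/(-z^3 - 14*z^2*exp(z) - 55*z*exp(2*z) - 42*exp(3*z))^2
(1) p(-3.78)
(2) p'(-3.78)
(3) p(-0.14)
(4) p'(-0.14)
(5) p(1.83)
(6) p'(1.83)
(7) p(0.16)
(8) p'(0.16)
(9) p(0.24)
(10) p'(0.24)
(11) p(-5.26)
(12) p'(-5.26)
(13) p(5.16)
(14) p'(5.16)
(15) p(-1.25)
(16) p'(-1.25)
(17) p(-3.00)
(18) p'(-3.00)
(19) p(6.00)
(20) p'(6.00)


(1) = -3.44
(2) = -1.05
(3) = -0.74
(4) = 1.45
(5) = -0.06
(6) = 0.06
(7) = -0.44
(8) = 0.70
(9) = -0.39
(10) = 0.59
(11) = -2.56
(12) = -0.34
(13) = -0.00
(14) = 0.00
(15) = -55.06
(16) = 547.88
(17) = -4.84
(18) = -3.04
(19) = -0.00
(20) = 0.00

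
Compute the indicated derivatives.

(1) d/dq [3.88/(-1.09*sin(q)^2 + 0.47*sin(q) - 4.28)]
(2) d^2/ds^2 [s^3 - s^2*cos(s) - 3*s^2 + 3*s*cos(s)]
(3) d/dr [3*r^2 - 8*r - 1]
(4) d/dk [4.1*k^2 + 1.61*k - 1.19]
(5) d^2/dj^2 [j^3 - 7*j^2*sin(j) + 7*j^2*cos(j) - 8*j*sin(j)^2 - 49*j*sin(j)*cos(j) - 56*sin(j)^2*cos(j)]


(1) = (8.4584*sin(q) - 1.8236)*cos(q)/(1.09*sin(q)^2 - 0.47*sin(q) + 4.28)^2
(2) = s^2*cos(s) + 4*s*sin(s) - 3*s*cos(s) + 6*s - 6*sin(s) - 2*cos(s) - 6
(3) = 6*r - 8
(4) = 8.2*k + 1.61
(5) = -7*sqrt(2)*j^2*cos(j + pi/4) + 98*j*sin(2*j) - 28*sqrt(2)*j*sin(j + pi/4) - 16*j*cos(2*j) + 6*j - 14*sin(j) - 16*sin(2*j) + 28*cos(j) - 98*cos(2*j) - 126*cos(3*j)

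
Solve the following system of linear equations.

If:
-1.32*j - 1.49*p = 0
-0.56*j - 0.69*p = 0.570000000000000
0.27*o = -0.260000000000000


Then:
j = 11.12
o = -0.96
p = -9.85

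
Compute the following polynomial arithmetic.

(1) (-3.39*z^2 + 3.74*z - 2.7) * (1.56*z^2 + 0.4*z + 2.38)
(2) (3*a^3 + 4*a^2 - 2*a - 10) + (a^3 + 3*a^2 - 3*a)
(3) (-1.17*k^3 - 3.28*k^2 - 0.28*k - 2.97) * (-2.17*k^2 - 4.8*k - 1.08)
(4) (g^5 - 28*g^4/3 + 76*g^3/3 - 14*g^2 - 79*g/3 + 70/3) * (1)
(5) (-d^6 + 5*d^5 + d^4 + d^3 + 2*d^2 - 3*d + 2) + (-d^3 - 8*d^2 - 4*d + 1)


(1) = -5.2884*z^4 + 4.4784*z^3 - 10.7842*z^2 + 7.8212*z - 6.426
(2) = 4*a^3 + 7*a^2 - 5*a - 10
(3) = 2.5389*k^5 + 12.7336*k^4 + 17.6152*k^3 + 11.3313*k^2 + 14.5584*k + 3.2076
(4) = g^5 - 28*g^4/3 + 76*g^3/3 - 14*g^2 - 79*g/3 + 70/3
(5) = -d^6 + 5*d^5 + d^4 - 6*d^2 - 7*d + 3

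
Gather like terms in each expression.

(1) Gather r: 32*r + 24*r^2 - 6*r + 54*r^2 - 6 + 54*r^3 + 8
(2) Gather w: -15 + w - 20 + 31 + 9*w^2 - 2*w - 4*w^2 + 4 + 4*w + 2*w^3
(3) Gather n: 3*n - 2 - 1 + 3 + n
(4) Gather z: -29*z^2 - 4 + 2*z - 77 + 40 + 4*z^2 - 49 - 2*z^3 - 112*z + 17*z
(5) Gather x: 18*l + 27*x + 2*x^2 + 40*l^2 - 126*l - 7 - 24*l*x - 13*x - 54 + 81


(1) = 54*r^3 + 78*r^2 + 26*r + 2
(2) = 2*w^3 + 5*w^2 + 3*w
(3) = 4*n
(4) = -2*z^3 - 25*z^2 - 93*z - 90
(5) = 40*l^2 - 108*l + 2*x^2 + x*(14 - 24*l) + 20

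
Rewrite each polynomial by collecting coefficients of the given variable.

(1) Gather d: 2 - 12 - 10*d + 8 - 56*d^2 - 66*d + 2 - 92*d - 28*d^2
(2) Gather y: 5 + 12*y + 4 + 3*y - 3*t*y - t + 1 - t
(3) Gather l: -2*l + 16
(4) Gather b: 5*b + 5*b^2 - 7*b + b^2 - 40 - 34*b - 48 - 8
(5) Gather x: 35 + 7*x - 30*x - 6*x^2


(1) = -84*d^2 - 168*d
(2) = -2*t + y*(15 - 3*t) + 10
(3) = 16 - 2*l
(4) = 6*b^2 - 36*b - 96
(5) = -6*x^2 - 23*x + 35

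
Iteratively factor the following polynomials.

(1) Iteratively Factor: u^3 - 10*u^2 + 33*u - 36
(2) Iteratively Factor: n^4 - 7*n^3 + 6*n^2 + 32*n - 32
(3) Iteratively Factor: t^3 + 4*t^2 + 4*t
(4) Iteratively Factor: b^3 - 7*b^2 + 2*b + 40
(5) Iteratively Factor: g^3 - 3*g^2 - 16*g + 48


(1) = (u - 3)*(u^2 - 7*u + 12) = (u - 3)^2*(u - 4)
(2) = (n - 1)*(n^3 - 6*n^2 + 32) = (n - 1)*(n + 2)*(n^2 - 8*n + 16) = (n - 4)*(n - 1)*(n + 2)*(n - 4)
(3) = (t + 2)*(t^2 + 2*t) = (t + 2)^2*(t)
(4) = (b - 4)*(b^2 - 3*b - 10) = (b - 5)*(b - 4)*(b + 2)
(5) = (g + 4)*(g^2 - 7*g + 12) = (g - 4)*(g + 4)*(g - 3)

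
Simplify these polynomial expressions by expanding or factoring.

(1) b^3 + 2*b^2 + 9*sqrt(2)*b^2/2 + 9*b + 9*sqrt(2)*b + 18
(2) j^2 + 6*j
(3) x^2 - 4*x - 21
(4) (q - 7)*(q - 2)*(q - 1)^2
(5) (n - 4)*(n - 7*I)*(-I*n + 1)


(1) = (b + 2)*(b + 3*sqrt(2)/2)*(b + 3*sqrt(2))
(2) = j*(j + 6)
(3) = (x - 7)*(x + 3)
(4) = q^4 - 11*q^3 + 33*q^2 - 37*q + 14
(5) = -I*n^3 - 6*n^2 + 4*I*n^2 + 24*n - 7*I*n + 28*I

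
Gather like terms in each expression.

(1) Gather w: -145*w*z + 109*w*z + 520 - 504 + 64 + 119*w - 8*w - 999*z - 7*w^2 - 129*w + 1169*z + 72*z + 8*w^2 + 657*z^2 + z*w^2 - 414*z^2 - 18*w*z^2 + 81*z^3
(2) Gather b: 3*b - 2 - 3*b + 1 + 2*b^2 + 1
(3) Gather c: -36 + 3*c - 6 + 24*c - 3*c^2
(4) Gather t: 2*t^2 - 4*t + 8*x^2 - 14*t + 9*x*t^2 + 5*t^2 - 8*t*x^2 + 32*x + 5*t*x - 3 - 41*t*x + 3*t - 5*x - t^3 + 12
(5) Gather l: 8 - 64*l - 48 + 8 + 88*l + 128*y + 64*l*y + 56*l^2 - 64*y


(1) = w^2*(z + 1) + w*(-18*z^2 - 36*z - 18) + 81*z^3 + 243*z^2 + 242*z + 80
(2) = 2*b^2
(3) = -3*c^2 + 27*c - 42
(4) = -t^3 + t^2*(9*x + 7) + t*(-8*x^2 - 36*x - 15) + 8*x^2 + 27*x + 9
(5) = 56*l^2 + l*(64*y + 24) + 64*y - 32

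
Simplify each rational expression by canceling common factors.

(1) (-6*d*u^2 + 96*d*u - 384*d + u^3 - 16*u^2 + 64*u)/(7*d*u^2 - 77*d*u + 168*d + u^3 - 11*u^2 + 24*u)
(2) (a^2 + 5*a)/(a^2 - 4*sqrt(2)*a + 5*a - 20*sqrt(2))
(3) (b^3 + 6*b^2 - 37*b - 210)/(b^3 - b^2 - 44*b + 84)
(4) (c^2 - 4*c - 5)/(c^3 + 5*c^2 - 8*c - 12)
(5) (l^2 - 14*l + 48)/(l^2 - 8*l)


(1) = (-6*d*u + 48*d + u^2 - 8*u)/(7*d*u - 21*d + u^2 - 3*u)
(2) = a/(a - 4*sqrt(2))
(3) = (b + 5)/(b - 2)
(4) = (c - 5)/(c^2 + 4*c - 12)
(5) = (l - 6)/l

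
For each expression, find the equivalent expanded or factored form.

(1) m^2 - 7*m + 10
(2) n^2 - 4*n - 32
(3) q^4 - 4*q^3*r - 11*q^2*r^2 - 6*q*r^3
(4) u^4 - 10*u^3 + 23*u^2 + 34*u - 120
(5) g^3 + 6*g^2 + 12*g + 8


(1) = (m - 5)*(m - 2)
(2) = (n - 8)*(n + 4)
(3) = q*(q - 6*r)*(q + r)^2
(4) = (u - 5)*(u - 4)*(u - 3)*(u + 2)
(5) = (g + 2)^3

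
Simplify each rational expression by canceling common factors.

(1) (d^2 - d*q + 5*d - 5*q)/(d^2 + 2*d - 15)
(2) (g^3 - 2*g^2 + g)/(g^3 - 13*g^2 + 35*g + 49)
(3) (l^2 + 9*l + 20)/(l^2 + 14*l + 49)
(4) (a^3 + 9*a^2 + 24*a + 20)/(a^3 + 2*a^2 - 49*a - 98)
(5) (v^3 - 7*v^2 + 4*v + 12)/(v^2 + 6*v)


(1) = (d - q)/(d - 3)
(2) = (g^3 - 2*g^2 + g)/(g^3 - 13*g^2 + 35*g + 49)
(3) = (l^2 + 9*l + 20)/(l^2 + 14*l + 49)
(4) = (a^2 + 7*a + 10)/(a^2 - 49)
(5) = (v^3 - 7*v^2 + 4*v + 12)/(v^2 + 6*v)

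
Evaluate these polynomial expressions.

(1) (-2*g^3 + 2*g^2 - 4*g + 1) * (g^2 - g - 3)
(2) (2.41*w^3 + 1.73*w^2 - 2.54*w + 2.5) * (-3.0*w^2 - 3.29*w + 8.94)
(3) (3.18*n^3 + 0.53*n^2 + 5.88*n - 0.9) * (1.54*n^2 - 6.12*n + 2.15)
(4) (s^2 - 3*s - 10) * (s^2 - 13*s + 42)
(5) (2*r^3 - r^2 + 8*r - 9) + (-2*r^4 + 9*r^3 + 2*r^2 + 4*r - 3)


(1) = -2*g^5 + 4*g^4 - g^2 + 11*g - 3
(2) = -7.23*w^5 - 13.1189*w^4 + 23.4737*w^3 + 16.3228*w^2 - 30.9326*w + 22.35
(3) = 4.8972*n^5 - 18.6454*n^4 + 12.6486*n^3 - 36.2321*n^2 + 18.15*n - 1.935
(4) = s^4 - 16*s^3 + 71*s^2 + 4*s - 420
(5) = -2*r^4 + 11*r^3 + r^2 + 12*r - 12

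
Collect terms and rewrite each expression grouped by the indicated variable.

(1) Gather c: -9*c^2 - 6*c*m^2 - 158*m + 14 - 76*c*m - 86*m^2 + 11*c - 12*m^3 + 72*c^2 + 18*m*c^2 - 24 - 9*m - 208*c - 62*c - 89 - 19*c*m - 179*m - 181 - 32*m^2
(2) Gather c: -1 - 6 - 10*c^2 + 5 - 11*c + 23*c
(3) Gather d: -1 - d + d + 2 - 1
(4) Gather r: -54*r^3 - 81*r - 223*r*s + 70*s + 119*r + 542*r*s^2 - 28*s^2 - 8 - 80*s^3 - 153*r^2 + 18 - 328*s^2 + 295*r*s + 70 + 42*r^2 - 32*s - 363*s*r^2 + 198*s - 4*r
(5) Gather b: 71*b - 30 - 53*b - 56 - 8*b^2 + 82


(1) = c^2*(18*m + 63) + c*(-6*m^2 - 95*m - 259) - 12*m^3 - 118*m^2 - 346*m - 280
(2) = -10*c^2 + 12*c - 2
(3) = 0
(4) = -54*r^3 + r^2*(-363*s - 111) + r*(542*s^2 + 72*s + 34) - 80*s^3 - 356*s^2 + 236*s + 80
(5) = -8*b^2 + 18*b - 4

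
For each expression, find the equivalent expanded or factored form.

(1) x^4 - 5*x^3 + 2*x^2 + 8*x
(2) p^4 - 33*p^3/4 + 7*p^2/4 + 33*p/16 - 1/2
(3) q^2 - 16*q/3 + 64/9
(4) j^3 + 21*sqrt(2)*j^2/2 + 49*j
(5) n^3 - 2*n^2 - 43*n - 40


(1) = x*(x - 4)*(x - 2)*(x + 1)
(2) = (p - 8)*(p - 1/2)*(p - 1/4)*(p + 1/2)
(3) = (q - 8/3)^2
(4) = j*(j + 7*sqrt(2)/2)*(j + 7*sqrt(2))
(5) = (n - 8)*(n + 1)*(n + 5)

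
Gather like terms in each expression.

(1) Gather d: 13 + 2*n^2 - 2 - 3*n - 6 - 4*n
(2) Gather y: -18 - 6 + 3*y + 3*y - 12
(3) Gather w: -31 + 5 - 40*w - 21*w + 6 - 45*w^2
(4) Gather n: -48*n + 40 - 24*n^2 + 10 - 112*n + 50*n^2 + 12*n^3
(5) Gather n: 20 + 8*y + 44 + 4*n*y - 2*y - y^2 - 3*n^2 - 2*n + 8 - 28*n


(1) = 2*n^2 - 7*n + 5
(2) = 6*y - 36
(3) = -45*w^2 - 61*w - 20
(4) = 12*n^3 + 26*n^2 - 160*n + 50
(5) = -3*n^2 + n*(4*y - 30) - y^2 + 6*y + 72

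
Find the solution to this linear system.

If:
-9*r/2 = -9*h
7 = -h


Then:
h = -7
r = -14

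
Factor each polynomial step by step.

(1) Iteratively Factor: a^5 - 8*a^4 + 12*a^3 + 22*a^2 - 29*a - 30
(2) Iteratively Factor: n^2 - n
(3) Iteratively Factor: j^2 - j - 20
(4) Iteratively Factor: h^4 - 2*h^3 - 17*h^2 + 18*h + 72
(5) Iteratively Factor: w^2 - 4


(1) = (a + 1)*(a^4 - 9*a^3 + 21*a^2 + a - 30) = (a + 1)^2*(a^3 - 10*a^2 + 31*a - 30) = (a - 2)*(a + 1)^2*(a^2 - 8*a + 15) = (a - 3)*(a - 2)*(a + 1)^2*(a - 5)
(2) = (n)*(n - 1)
(3) = (j - 5)*(j + 4)
(4) = (h - 3)*(h^3 + h^2 - 14*h - 24) = (h - 3)*(h + 3)*(h^2 - 2*h - 8) = (h - 3)*(h + 2)*(h + 3)*(h - 4)
(5) = (w - 2)*(w + 2)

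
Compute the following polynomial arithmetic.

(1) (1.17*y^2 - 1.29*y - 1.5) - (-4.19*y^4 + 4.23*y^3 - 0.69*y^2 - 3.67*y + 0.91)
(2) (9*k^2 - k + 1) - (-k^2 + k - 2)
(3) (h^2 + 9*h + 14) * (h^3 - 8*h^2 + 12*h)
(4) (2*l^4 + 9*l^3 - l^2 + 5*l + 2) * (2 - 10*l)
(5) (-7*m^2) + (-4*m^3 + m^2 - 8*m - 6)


(1) = 4.19*y^4 - 4.23*y^3 + 1.86*y^2 + 2.38*y - 2.41
(2) = 10*k^2 - 2*k + 3
(3) = h^5 + h^4 - 46*h^3 - 4*h^2 + 168*h
(4) = -20*l^5 - 86*l^4 + 28*l^3 - 52*l^2 - 10*l + 4
(5) = -4*m^3 - 6*m^2 - 8*m - 6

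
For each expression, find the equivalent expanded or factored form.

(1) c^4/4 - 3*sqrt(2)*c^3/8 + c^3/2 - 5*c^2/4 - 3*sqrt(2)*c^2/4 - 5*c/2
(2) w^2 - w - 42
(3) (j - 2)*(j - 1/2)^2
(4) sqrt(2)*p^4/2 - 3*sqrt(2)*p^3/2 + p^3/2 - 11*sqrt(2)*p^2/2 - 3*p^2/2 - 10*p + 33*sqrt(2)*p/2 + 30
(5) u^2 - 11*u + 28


(1) = c*(c/2 + 1)*(c/2 + sqrt(2)/2)*(c - 5*sqrt(2)/2)
(2) = (w - 7)*(w + 6)
(3) = j^3 - 3*j^2 + 9*j/4 - 1/2
(4) = (p - 3)*(p - 5*sqrt(2)/2)*(p + 2*sqrt(2))*(sqrt(2)*p/2 + 1)
(5) = (u - 7)*(u - 4)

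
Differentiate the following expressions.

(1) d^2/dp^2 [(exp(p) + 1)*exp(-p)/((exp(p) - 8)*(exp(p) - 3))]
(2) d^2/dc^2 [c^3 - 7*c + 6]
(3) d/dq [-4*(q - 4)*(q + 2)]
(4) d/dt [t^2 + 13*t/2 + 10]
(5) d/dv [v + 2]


(1) = 4*(exp(5*p) - 6*exp(4*p) - 24*exp(3*p) + 199*exp(2*p) - 198*exp(p) + 144)*exp(-p)/(exp(6*p) - 33*exp(5*p) + 435*exp(4*p) - 2915*exp(3*p) + 10440*exp(2*p) - 19008*exp(p) + 13824)
(2) = 6*c
(3) = 8 - 8*q
(4) = 2*t + 13/2
(5) = 1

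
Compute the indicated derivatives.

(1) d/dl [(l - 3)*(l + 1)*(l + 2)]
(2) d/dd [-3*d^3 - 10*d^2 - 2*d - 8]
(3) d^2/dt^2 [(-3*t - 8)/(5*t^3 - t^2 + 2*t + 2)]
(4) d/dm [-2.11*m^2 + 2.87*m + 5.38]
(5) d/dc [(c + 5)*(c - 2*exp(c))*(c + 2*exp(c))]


(1) = 3*l^2 - 7
(2) = -9*d^2 - 20*d - 2
(3) = 2*(-(3*t + 8)*(15*t^2 - 2*t + 2)^2 + (45*t^2 - 6*t + (3*t + 8)*(15*t - 1) + 6)*(5*t^3 - t^2 + 2*t + 2))/(5*t^3 - t^2 + 2*t + 2)^3
(4) = 2.87 - 4.22*m
(5) = 3*c^2 - 8*c*exp(2*c) + 10*c - 44*exp(2*c)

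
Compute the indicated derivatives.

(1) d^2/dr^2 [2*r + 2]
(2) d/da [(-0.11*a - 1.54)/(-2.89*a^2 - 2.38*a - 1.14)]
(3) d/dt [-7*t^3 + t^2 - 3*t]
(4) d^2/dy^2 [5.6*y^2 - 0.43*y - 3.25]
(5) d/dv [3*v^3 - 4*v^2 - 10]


(1) = 0
(2) = (0.3179*a^2 + 0.2618*a - (0.11*a + 1.54)*(5.78*a + 2.38) + 0.1254)/(2.89*a^2 + 2.38*a + 1.14)^2
(3) = -21*t^2 + 2*t - 3
(4) = 11.2000000000000
(5) = v*(9*v - 8)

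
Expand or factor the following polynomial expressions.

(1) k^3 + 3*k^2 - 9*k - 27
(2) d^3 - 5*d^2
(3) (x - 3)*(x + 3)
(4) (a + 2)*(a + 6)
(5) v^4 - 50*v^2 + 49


(1) = (k - 3)*(k + 3)^2
(2) = d^2*(d - 5)
(3) = x^2 - 9
(4) = a^2 + 8*a + 12
(5) = (v - 7)*(v - 1)*(v + 1)*(v + 7)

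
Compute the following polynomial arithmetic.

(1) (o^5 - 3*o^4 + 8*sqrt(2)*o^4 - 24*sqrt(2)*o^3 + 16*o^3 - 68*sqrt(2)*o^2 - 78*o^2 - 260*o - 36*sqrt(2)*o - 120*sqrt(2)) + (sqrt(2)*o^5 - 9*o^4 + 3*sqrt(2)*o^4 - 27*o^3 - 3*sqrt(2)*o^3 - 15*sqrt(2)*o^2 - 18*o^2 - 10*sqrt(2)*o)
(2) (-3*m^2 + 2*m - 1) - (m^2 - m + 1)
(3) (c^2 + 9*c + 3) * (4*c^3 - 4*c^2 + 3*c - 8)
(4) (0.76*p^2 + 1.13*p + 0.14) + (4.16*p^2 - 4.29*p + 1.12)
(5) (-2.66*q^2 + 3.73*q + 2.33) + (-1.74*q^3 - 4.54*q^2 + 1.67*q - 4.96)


(1) = o^5 + sqrt(2)*o^5 - 12*o^4 + 11*sqrt(2)*o^4 - 27*sqrt(2)*o^3 - 11*o^3 - 83*sqrt(2)*o^2 - 96*o^2 - 260*o - 46*sqrt(2)*o - 120*sqrt(2)
(2) = -4*m^2 + 3*m - 2
(3) = 4*c^5 + 32*c^4 - 21*c^3 + 7*c^2 - 63*c - 24
(4) = 4.92*p^2 - 3.16*p + 1.26
(5) = -1.74*q^3 - 7.2*q^2 + 5.4*q - 2.63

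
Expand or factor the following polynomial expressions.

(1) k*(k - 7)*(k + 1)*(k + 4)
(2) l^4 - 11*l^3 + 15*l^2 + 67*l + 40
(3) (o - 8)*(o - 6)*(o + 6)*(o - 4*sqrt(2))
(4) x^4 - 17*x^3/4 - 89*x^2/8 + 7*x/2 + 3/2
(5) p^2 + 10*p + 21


(1) = k^4 - 2*k^3 - 31*k^2 - 28*k
(2) = (l - 8)*(l - 5)*(l + 1)^2
(3) = o^4 - 8*o^3 - 4*sqrt(2)*o^3 - 36*o^2 + 32*sqrt(2)*o^2 + 144*sqrt(2)*o + 288*o - 1152*sqrt(2)
(4) = (x - 6)*(x - 1/2)*(x + 1/4)*(x + 2)
(5) = (p + 3)*(p + 7)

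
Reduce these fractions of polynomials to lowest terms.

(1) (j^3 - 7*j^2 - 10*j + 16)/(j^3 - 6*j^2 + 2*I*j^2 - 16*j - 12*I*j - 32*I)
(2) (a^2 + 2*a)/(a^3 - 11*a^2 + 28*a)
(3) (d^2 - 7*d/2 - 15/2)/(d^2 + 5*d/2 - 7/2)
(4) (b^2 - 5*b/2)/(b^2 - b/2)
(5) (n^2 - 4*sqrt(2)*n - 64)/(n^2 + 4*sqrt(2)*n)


(1) = (j - 1)/(j + 2*I)
(2) = (a + 2)/(a^2 - 11*a + 28)
(3) = (2*d^2 - 7*d - 15)/(2*d^2 + 5*d - 7)
(4) = (2*b - 5)/(2*b - 1)
(5) = (n - 8*sqrt(2))/n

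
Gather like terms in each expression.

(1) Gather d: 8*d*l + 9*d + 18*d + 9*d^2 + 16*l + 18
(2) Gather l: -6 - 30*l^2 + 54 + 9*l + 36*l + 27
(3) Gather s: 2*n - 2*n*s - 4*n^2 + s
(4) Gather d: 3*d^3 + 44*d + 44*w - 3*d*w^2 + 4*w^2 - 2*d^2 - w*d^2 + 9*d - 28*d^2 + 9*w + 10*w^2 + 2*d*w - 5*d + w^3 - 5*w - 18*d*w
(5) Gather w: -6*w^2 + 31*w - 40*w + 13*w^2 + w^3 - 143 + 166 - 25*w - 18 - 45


(1) = 9*d^2 + d*(8*l + 27) + 16*l + 18
(2) = -30*l^2 + 45*l + 75
(3) = -4*n^2 + 2*n + s*(1 - 2*n)
(4) = 3*d^3 + d^2*(-w - 30) + d*(-3*w^2 - 16*w + 48) + w^3 + 14*w^2 + 48*w
(5) = w^3 + 7*w^2 - 34*w - 40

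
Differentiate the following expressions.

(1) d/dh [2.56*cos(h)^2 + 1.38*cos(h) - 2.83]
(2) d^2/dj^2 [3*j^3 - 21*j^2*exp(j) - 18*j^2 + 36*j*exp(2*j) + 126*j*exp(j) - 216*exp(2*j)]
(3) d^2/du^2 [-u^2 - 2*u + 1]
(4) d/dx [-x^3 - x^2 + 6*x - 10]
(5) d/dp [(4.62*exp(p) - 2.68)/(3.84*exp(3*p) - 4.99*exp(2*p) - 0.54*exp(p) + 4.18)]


(1) = -(5.12*cos(h) + 1.38)*sin(h)
(2) = -21*j^2*exp(j) + 144*j*exp(2*j) + 42*j*exp(j) + 18*j - 720*exp(2*j) + 210*exp(j) - 36
(3) = -2
(4) = -3*x^2 - 2*x + 6
(5) = (-35.4816*exp(3*p) + 53.9274*exp(2*p) - 26.7464*exp(p) + 17.8644)*exp(p)/(14.7456*exp(6*p) - 38.3232*exp(5*p) + 20.7529*exp(4*p) + 37.4916*exp(3*p) - 41.4248*exp(2*p) - 4.5144*exp(p) + 17.4724)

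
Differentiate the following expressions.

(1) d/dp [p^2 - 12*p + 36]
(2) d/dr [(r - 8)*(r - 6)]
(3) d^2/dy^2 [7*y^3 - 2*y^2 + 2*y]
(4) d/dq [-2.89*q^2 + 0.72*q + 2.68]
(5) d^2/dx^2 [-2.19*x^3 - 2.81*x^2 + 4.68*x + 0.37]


(1) = 2*p - 12
(2) = 2*r - 14
(3) = 42*y - 4
(4) = 0.72 - 5.78*q
(5) = -13.14*x - 5.62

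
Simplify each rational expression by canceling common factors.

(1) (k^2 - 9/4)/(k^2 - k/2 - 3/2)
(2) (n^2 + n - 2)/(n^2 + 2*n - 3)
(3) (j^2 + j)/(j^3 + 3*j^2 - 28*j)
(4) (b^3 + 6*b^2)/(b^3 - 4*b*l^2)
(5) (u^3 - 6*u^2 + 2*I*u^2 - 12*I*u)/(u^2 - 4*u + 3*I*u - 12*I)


(1) = (2*k + 3)/(2*k + 2)
(2) = (n + 2)/(n + 3)
(3) = (j + 1)/(j^2 + 3*j - 28)
(4) = (b^2 + 6*b)/(b^2 - 4*l^2)
(5) = (u^3 + u^2*(-6 + 2*I) - 12*I*u)/(u^2 + u*(-4 + 3*I) - 12*I)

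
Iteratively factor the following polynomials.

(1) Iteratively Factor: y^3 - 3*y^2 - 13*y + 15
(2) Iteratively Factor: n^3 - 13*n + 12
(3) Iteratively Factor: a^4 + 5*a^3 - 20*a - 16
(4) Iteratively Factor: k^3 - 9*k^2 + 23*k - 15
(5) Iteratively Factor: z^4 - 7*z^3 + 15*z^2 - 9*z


(1) = (y - 5)*(y^2 + 2*y - 3) = (y - 5)*(y + 3)*(y - 1)
(2) = (n - 1)*(n^2 + n - 12) = (n - 1)*(n + 4)*(n - 3)
(3) = (a + 1)*(a^3 + 4*a^2 - 4*a - 16) = (a + 1)*(a + 4)*(a^2 - 4) = (a - 2)*(a + 1)*(a + 4)*(a + 2)
(4) = (k - 1)*(k^2 - 8*k + 15) = (k - 5)*(k - 1)*(k - 3)
(5) = (z)*(z^3 - 7*z^2 + 15*z - 9) = z*(z - 1)*(z^2 - 6*z + 9) = z*(z - 3)*(z - 1)*(z - 3)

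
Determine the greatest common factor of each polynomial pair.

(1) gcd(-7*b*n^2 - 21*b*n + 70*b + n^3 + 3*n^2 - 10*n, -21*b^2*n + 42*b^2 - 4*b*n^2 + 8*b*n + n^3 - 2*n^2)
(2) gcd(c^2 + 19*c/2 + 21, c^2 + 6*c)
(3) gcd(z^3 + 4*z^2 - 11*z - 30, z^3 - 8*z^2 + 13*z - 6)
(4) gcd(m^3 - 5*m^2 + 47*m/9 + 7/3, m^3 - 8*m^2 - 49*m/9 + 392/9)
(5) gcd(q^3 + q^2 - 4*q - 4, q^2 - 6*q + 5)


(1) = gcd((-7*b + n)*(n - 2)*(n + 5), (-7*b + n)*(3*b + n)*(n - 2)) = 7*b*n - 14*b - n^2 + 2*n
(2) = gcd((c + 7/2)*(c + 6), c*(c + 6)) = c + 6
(3) = 1
(4) = m - 7/3
(5) = gcd((q - 2)*(q + 1)*(q + 2), (q - 5)*(q - 1)) = 1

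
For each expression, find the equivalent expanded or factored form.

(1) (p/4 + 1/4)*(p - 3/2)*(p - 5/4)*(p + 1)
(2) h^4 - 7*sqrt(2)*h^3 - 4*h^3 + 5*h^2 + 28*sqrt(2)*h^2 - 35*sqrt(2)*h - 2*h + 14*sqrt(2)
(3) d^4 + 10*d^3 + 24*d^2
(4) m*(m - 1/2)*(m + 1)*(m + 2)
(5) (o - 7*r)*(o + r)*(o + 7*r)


(1) = p^4/4 - 3*p^3/16 - 21*p^2/32 + p/4 + 15/32
(2) = (h - 2)*(h - 1)^2*(h - 7*sqrt(2))
(3) = d^2*(d + 4)*(d + 6)
(4) = m^4 + 5*m^3/2 + m^2/2 - m
(5) = o^3 + o^2*r - 49*o*r^2 - 49*r^3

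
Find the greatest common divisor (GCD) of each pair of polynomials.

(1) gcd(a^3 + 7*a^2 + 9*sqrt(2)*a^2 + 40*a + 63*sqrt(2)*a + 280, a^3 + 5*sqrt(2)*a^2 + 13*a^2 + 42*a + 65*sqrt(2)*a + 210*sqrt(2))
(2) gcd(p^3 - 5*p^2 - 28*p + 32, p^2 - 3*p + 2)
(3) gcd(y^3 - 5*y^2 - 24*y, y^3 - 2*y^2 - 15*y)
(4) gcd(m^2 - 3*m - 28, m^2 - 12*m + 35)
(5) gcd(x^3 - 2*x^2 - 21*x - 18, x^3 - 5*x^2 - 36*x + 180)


(1) = a^2 + a*(7 + 5*sqrt(2)) + 35*sqrt(2)
(2) = gcd((p - 8)*(p - 1)*(p + 4), (p - 2)*(p - 1)) = p - 1
(3) = gcd(y*(y - 8)*(y + 3), y*(y - 5)*(y + 3)) = y^2 + 3*y
(4) = gcd((m - 7)*(m + 4), (m - 7)*(m - 5)) = m - 7
(5) = x - 6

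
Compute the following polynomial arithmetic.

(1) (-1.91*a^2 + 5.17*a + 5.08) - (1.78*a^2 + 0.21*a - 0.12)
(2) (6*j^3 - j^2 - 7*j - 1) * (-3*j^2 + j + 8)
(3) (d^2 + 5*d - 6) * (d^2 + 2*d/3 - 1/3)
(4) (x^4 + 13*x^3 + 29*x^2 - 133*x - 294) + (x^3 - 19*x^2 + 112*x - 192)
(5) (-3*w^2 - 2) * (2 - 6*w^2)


(1) = -3.69*a^2 + 4.96*a + 5.2
(2) = -18*j^5 + 9*j^4 + 68*j^3 - 12*j^2 - 57*j - 8
(3) = d^4 + 17*d^3/3 - 3*d^2 - 17*d/3 + 2
(4) = x^4 + 14*x^3 + 10*x^2 - 21*x - 486
(5) = 18*w^4 + 6*w^2 - 4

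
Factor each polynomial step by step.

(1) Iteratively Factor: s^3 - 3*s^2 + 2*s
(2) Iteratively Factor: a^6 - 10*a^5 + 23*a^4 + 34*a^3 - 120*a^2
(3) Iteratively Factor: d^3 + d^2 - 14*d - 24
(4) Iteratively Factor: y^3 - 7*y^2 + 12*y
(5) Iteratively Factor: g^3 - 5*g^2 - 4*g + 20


(1) = (s - 1)*(s^2 - 2*s) = (s - 2)*(s - 1)*(s)
(2) = (a + 2)*(a^5 - 12*a^4 + 47*a^3 - 60*a^2) = (a - 3)*(a + 2)*(a^4 - 9*a^3 + 20*a^2) = a*(a - 3)*(a + 2)*(a^3 - 9*a^2 + 20*a) = a^2*(a - 3)*(a + 2)*(a^2 - 9*a + 20) = a^2*(a - 5)*(a - 3)*(a + 2)*(a - 4)
(3) = (d + 3)*(d^2 - 2*d - 8) = (d + 2)*(d + 3)*(d - 4)
(4) = (y - 4)*(y^2 - 3*y) = y*(y - 4)*(y - 3)
(5) = (g + 2)*(g^2 - 7*g + 10) = (g - 2)*(g + 2)*(g - 5)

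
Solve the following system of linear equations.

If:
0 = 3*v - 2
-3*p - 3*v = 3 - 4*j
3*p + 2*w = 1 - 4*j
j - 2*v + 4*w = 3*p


Then:
j = 47/57
p = -97/171
v = 2/3
w = -17/57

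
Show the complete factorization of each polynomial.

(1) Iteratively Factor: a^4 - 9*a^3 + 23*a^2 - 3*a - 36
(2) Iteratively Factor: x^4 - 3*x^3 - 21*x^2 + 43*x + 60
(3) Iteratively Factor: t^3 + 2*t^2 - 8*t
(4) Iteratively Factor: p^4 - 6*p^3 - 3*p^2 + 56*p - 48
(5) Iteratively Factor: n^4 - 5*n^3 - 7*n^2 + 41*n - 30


(1) = (a - 4)*(a^3 - 5*a^2 + 3*a + 9) = (a - 4)*(a - 3)*(a^2 - 2*a - 3) = (a - 4)*(a - 3)^2*(a + 1)
(2) = (x + 1)*(x^3 - 4*x^2 - 17*x + 60) = (x + 1)*(x + 4)*(x^2 - 8*x + 15) = (x - 5)*(x + 1)*(x + 4)*(x - 3)
(3) = (t - 2)*(t^2 + 4*t) = t*(t - 2)*(t + 4)
(4) = (p - 4)*(p^3 - 2*p^2 - 11*p + 12) = (p - 4)^2*(p^2 + 2*p - 3) = (p - 4)^2*(p + 3)*(p - 1)
(5) = (n - 2)*(n^3 - 3*n^2 - 13*n + 15) = (n - 2)*(n - 1)*(n^2 - 2*n - 15) = (n - 5)*(n - 2)*(n - 1)*(n + 3)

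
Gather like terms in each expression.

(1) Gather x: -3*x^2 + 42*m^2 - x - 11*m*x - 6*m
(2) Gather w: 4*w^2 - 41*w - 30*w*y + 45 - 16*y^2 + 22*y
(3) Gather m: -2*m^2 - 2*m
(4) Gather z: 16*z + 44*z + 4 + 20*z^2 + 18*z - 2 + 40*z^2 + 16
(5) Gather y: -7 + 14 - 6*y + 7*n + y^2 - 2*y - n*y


(1) = 42*m^2 - 6*m - 3*x^2 + x*(-11*m - 1)
(2) = 4*w^2 + w*(-30*y - 41) - 16*y^2 + 22*y + 45
(3) = -2*m^2 - 2*m
(4) = 60*z^2 + 78*z + 18
(5) = 7*n + y^2 + y*(-n - 8) + 7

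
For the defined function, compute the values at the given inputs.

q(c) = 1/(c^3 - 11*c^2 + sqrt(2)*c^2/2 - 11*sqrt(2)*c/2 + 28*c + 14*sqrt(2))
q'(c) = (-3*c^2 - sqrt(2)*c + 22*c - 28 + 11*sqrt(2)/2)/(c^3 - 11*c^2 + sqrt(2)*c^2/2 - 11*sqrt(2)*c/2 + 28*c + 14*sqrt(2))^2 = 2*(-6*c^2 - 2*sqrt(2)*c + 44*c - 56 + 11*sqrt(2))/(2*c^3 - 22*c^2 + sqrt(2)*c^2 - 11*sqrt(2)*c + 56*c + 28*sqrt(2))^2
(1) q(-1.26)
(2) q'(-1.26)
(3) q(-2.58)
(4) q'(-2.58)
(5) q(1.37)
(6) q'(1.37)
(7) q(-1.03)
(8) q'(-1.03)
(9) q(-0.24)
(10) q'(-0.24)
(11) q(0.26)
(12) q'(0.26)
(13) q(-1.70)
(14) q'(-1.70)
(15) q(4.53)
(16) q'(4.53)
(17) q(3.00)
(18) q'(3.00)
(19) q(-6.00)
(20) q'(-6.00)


(1) = -0.04
(2) = -0.09
(3) = -0.01
(4) = -0.01
(5) = 0.03
(6) = 0.00
(7) = -0.08
(8) = -0.26
(9) = 0.07
(10) = -0.12
(11) = 0.04
(12) = -0.03
(13) = -0.02
(14) = -0.03
(15) = -0.15
(16) = 0.24
(17) = 0.07
(18) = 0.07
(19) = -0.00
(20) = -0.00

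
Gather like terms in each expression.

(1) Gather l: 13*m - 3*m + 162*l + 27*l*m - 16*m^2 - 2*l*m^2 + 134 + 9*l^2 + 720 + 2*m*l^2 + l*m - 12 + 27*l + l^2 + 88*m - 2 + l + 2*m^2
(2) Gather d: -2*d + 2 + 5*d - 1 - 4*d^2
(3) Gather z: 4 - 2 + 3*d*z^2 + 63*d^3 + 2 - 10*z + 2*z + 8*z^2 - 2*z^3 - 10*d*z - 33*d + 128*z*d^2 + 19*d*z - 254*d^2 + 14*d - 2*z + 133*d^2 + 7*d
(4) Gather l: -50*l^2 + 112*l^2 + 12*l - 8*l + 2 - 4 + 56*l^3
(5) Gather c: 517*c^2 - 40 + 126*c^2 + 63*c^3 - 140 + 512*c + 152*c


(1) = l^2*(2*m + 10) + l*(-2*m^2 + 28*m + 190) - 14*m^2 + 98*m + 840
(2) = -4*d^2 + 3*d + 1
(3) = 63*d^3 - 121*d^2 - 12*d - 2*z^3 + z^2*(3*d + 8) + z*(128*d^2 + 9*d - 10) + 4
(4) = 56*l^3 + 62*l^2 + 4*l - 2
(5) = 63*c^3 + 643*c^2 + 664*c - 180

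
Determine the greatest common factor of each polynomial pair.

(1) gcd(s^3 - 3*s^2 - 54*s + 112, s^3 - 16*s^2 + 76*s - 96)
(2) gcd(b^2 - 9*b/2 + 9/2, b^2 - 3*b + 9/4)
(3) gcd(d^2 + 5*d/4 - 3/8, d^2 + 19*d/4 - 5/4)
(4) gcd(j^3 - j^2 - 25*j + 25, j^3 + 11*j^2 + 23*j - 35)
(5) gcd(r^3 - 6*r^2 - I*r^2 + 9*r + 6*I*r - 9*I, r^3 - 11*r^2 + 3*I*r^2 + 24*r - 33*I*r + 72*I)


(1) = s^2 - 10*s + 16
(2) = b - 3/2
(3) = d - 1/4
(4) = gcd((j - 5)*(j - 1)*(j + 5), (j - 1)*(j + 5)*(j + 7)) = j^2 + 4*j - 5
(5) = gcd((r - 3)^2*(r - I), (r - 8)*(r - 3)*(r + 3*I)) = r - 3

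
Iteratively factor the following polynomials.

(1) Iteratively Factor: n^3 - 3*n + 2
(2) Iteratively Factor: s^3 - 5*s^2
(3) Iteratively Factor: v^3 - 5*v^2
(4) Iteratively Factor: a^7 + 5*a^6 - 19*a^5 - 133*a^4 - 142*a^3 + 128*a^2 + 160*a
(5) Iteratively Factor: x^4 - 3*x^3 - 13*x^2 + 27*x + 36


(1) = (n - 1)*(n^2 + n - 2) = (n - 1)*(n + 2)*(n - 1)
(2) = (s - 5)*(s^2) = s*(s - 5)*(s)
(3) = (v - 5)*(v^2) = v*(v - 5)*(v)
(4) = (a + 4)*(a^6 + a^5 - 23*a^4 - 41*a^3 + 22*a^2 + 40*a) = (a + 2)*(a + 4)*(a^5 - a^4 - 21*a^3 + a^2 + 20*a) = (a - 1)*(a + 2)*(a + 4)*(a^4 - 21*a^2 - 20*a) = a*(a - 1)*(a + 2)*(a + 4)*(a^3 - 21*a - 20) = a*(a - 1)*(a + 2)*(a + 4)^2*(a^2 - 4*a - 5) = a*(a - 5)*(a - 1)*(a + 2)*(a + 4)^2*(a + 1)
(5) = (x - 3)*(x^3 - 13*x - 12) = (x - 4)*(x - 3)*(x^2 + 4*x + 3) = (x - 4)*(x - 3)*(x + 1)*(x + 3)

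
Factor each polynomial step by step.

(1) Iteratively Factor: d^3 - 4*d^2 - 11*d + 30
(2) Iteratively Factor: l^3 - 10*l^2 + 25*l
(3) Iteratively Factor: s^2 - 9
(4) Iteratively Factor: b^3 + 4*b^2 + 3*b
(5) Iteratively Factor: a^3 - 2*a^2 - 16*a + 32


(1) = (d + 3)*(d^2 - 7*d + 10) = (d - 2)*(d + 3)*(d - 5)
(2) = (l - 5)*(l^2 - 5*l) = (l - 5)^2*(l)
(3) = (s + 3)*(s - 3)
(4) = (b + 1)*(b^2 + 3*b) = b*(b + 1)*(b + 3)
(5) = (a - 2)*(a^2 - 16) = (a - 4)*(a - 2)*(a + 4)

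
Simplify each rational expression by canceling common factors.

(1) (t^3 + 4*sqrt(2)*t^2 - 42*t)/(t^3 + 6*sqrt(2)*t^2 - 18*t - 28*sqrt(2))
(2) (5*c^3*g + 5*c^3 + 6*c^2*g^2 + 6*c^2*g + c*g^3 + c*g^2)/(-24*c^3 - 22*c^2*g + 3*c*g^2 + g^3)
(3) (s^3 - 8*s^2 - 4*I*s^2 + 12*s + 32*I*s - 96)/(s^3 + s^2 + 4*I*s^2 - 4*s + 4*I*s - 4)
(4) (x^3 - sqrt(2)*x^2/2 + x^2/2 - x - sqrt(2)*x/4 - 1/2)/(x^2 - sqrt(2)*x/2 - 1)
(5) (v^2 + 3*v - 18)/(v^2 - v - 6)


(1) = (t^2 - 3*sqrt(2)*t)/(t^2 - sqrt(2)*t - 4)
(2) = (-5*c^2*g - 5*c^2 - c*g^2 - c*g)/(24*c^2 - 2*c*g - g^2)
(3) = (s^2 + s*(-8 - 6*I) + 48*I)/(s^2 + s*(1 + 2*I) + 2*I)
(4) = x + 1/2
(5) = (v + 6)/(v + 2)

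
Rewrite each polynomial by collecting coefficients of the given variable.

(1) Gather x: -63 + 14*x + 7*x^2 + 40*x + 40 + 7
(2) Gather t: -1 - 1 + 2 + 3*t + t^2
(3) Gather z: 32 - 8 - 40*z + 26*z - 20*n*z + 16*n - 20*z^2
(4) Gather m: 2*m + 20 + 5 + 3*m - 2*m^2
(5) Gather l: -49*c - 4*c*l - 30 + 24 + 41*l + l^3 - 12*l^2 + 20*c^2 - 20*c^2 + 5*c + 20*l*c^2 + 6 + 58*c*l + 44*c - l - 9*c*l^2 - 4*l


(1) = 7*x^2 + 54*x - 16
(2) = t^2 + 3*t
(3) = 16*n - 20*z^2 + z*(-20*n - 14) + 24
(4) = -2*m^2 + 5*m + 25
(5) = l^3 + l^2*(-9*c - 12) + l*(20*c^2 + 54*c + 36)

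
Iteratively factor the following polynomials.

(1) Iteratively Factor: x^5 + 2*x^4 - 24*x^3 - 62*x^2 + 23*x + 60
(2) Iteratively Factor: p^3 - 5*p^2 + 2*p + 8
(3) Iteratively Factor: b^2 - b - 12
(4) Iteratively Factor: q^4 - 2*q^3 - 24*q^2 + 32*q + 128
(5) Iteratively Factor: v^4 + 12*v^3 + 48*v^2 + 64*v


(1) = (x - 1)*(x^4 + 3*x^3 - 21*x^2 - 83*x - 60) = (x - 1)*(x + 3)*(x^3 - 21*x - 20) = (x - 1)*(x + 1)*(x + 3)*(x^2 - x - 20) = (x - 5)*(x - 1)*(x + 1)*(x + 3)*(x + 4)
(2) = (p + 1)*(p^2 - 6*p + 8) = (p - 4)*(p + 1)*(p - 2)
(3) = (b - 4)*(b + 3)
(4) = (q + 2)*(q^3 - 4*q^2 - 16*q + 64) = (q - 4)*(q + 2)*(q^2 - 16) = (q - 4)^2*(q + 2)*(q + 4)
(5) = (v)*(v^3 + 12*v^2 + 48*v + 64) = v*(v + 4)*(v^2 + 8*v + 16) = v*(v + 4)^2*(v + 4)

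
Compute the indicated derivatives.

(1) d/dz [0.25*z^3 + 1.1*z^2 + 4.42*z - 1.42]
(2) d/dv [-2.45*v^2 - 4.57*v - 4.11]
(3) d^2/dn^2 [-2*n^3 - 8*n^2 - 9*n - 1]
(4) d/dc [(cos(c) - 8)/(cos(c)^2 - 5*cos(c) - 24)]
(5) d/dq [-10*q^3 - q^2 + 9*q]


(1) = 0.75*z^2 + 2.2*z + 4.42
(2) = -4.9*v - 4.57
(3) = -12*n - 16
(4) = sin(c)/(cos(c) + 3)^2
(5) = -30*q^2 - 2*q + 9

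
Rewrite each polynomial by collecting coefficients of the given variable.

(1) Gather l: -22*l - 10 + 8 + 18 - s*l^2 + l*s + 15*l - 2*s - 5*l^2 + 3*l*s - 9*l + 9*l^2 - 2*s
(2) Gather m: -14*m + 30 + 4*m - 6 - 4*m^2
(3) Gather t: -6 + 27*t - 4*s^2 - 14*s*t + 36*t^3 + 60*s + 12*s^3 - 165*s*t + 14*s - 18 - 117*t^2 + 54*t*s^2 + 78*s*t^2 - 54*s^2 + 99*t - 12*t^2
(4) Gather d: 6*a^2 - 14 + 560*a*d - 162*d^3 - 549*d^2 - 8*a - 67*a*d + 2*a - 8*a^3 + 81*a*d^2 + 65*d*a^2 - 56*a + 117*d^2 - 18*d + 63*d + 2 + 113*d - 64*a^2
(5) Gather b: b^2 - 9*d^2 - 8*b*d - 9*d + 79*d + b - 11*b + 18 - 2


(1) = l^2*(4 - s) + l*(4*s - 16) - 4*s + 16
(2) = -4*m^2 - 10*m + 24
(3) = 12*s^3 - 58*s^2 + 74*s + 36*t^3 + t^2*(78*s - 129) + t*(54*s^2 - 179*s + 126) - 24
(4) = -8*a^3 - 58*a^2 - 62*a - 162*d^3 + d^2*(81*a - 432) + d*(65*a^2 + 493*a + 158) - 12
(5) = b^2 + b*(-8*d - 10) - 9*d^2 + 70*d + 16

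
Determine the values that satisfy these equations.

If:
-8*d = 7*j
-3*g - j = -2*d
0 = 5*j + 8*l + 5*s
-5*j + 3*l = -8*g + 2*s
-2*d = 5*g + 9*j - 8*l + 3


Then:
d = -63/256
g = -33/128
j = 9/32
l = 15/32
s = -33/32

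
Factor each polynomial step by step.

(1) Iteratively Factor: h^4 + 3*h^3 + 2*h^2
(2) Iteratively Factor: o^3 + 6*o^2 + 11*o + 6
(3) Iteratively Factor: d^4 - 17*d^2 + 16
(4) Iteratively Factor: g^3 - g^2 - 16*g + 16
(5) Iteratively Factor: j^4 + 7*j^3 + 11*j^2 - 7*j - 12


(1) = (h)*(h^3 + 3*h^2 + 2*h) = h*(h + 2)*(h^2 + h) = h*(h + 1)*(h + 2)*(h)
(2) = (o + 1)*(o^2 + 5*o + 6) = (o + 1)*(o + 2)*(o + 3)
(3) = (d + 4)*(d^3 - 4*d^2 - d + 4) = (d - 1)*(d + 4)*(d^2 - 3*d - 4) = (d - 1)*(d + 1)*(d + 4)*(d - 4)
(4) = (g + 4)*(g^2 - 5*g + 4) = (g - 1)*(g + 4)*(g - 4)
(5) = (j + 4)*(j^3 + 3*j^2 - j - 3) = (j - 1)*(j + 4)*(j^2 + 4*j + 3) = (j - 1)*(j + 3)*(j + 4)*(j + 1)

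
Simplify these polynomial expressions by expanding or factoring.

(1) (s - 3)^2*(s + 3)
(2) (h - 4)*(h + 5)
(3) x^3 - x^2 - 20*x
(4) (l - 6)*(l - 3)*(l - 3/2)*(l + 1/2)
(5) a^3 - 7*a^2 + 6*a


(1) = s^3 - 3*s^2 - 9*s + 27
(2) = h^2 + h - 20
(3) = x*(x - 5)*(x + 4)
(4) = l^4 - 10*l^3 + 105*l^2/4 - 45*l/4 - 27/2
(5) = a*(a - 6)*(a - 1)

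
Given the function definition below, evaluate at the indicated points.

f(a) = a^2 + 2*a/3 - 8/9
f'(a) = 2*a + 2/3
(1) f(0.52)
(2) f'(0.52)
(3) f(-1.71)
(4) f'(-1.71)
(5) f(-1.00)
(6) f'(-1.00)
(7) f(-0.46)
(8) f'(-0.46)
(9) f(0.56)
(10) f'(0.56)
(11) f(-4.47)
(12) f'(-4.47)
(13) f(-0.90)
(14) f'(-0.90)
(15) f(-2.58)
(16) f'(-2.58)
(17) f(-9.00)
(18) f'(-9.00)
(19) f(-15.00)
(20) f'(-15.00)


(1) = -0.27
(2) = 1.71
(3) = 0.90
(4) = -2.75
(5) = -0.56
(6) = -1.33
(7) = -0.98
(8) = -0.25
(9) = -0.20
(10) = 1.79
(11) = 16.11
(12) = -8.27
(13) = -0.68
(14) = -1.13
(15) = 4.05
(16) = -4.49
(17) = 74.11
(18) = -17.33
(19) = 214.11
(20) = -29.33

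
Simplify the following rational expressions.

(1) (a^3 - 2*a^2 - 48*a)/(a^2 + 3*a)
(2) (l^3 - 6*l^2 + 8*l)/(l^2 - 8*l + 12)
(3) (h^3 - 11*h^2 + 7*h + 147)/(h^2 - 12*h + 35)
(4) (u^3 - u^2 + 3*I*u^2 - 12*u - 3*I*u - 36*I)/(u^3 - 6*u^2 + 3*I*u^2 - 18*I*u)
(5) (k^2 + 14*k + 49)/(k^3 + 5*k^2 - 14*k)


(1) = (a^2 - 2*a - 48)/(a + 3)
(2) = (l^2 - 4*l)/(l - 6)
(3) = (h^2 - 4*h - 21)/(h - 5)
(4) = (u^2 - u - 12)/(u^2 - 6*u)
(5) = (k + 7)/(k^2 - 2*k)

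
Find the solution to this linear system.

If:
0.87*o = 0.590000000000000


Then:
o = 0.68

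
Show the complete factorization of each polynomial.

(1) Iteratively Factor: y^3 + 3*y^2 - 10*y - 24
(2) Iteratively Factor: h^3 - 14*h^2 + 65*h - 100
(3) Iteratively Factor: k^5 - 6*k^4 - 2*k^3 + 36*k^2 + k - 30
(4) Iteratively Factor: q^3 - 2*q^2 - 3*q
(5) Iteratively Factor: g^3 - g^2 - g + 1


(1) = (y - 3)*(y^2 + 6*y + 8) = (y - 3)*(y + 4)*(y + 2)
(2) = (h - 5)*(h^2 - 9*h + 20) = (h - 5)^2*(h - 4)
(3) = (k - 5)*(k^4 - k^3 - 7*k^2 + k + 6) = (k - 5)*(k - 3)*(k^3 + 2*k^2 - k - 2) = (k - 5)*(k - 3)*(k + 2)*(k^2 - 1) = (k - 5)*(k - 3)*(k + 1)*(k + 2)*(k - 1)
(4) = (q - 3)*(q^2 + q) = q*(q - 3)*(q + 1)
(5) = (g + 1)*(g^2 - 2*g + 1) = (g - 1)*(g + 1)*(g - 1)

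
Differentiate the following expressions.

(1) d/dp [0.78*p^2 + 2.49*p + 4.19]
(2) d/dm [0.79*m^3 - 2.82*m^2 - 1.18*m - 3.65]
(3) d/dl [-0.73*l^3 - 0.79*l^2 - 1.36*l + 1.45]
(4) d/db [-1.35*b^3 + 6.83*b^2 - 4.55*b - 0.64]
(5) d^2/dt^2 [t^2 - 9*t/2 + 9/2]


(1) = 1.56*p + 2.49
(2) = 2.37*m^2 - 5.64*m - 1.18
(3) = -2.19*l^2 - 1.58*l - 1.36
(4) = -4.05*b^2 + 13.66*b - 4.55
(5) = 2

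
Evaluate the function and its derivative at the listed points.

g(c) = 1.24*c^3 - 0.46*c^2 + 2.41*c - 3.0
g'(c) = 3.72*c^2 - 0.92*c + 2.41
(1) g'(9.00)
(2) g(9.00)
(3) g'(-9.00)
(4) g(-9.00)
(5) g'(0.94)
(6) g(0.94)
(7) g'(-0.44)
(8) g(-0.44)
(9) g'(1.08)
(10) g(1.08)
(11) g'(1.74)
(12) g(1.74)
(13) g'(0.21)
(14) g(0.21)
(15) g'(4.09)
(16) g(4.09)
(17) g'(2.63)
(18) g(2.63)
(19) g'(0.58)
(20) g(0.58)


(1) = 295.45
(2) = 885.39
(3) = 312.01
(4) = -965.91
(5) = 4.83
(6) = -0.11
(7) = 3.53
(8) = -4.26
(9) = 5.76
(10) = 0.63
(11) = 12.07
(12) = 6.33
(13) = 2.38
(14) = -2.50
(15) = 60.88
(16) = 84.00
(17) = 25.72
(18) = 22.71
(19) = 3.13
(20) = -1.52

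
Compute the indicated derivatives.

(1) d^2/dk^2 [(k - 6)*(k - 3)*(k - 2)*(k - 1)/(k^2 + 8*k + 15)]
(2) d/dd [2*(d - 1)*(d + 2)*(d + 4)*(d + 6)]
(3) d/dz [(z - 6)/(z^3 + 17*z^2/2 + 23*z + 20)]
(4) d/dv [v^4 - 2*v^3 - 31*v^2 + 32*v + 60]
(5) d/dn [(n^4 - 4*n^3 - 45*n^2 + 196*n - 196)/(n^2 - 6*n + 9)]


(1) = 2*(k^6 + 24*k^5 + 237*k^4 - 76*k^3 - 4977*k^2 - 3996*k + 20979)/(k^6 + 24*k^5 + 237*k^4 + 1232*k^3 + 3555*k^2 + 5400*k + 3375)
(2) = 8*d^3 + 66*d^2 + 128*d + 8
(3) = 2*(-4*z^3 + 19*z^2 + 204*z + 316)/(4*z^6 + 68*z^5 + 473*z^4 + 1724*z^3 + 3476*z^2 + 3680*z + 1600)
(4) = 4*v^3 - 6*v^2 - 62*v + 32
(5) = 2*(n^4 - 8*n^3 + 18*n^2 + 37*n - 98)/(n^3 - 9*n^2 + 27*n - 27)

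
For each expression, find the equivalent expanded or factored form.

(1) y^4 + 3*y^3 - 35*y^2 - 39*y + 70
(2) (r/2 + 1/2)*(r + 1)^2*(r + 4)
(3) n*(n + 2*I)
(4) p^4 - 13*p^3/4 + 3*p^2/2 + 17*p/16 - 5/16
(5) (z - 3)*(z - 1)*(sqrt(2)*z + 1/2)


(1) = (y - 5)*(y - 1)*(y + 2)*(y + 7)
(2) = r^4/2 + 7*r^3/2 + 15*r^2/2 + 13*r/2 + 2
(3) = n^2 + 2*I*n
(4) = (p - 5/2)*(p - 1)*(p - 1/4)*(p + 1/2)
(5) = sqrt(2)*z^3 - 4*sqrt(2)*z^2 + z^2/2 - 2*z + 3*sqrt(2)*z + 3/2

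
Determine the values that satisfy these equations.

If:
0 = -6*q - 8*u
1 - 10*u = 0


Then:
q = -2/15
u = 1/10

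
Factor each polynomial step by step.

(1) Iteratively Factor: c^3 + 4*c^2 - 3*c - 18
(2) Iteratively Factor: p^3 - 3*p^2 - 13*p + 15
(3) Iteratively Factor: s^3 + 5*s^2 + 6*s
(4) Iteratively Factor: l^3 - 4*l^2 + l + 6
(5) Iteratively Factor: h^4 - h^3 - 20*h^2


(1) = (c + 3)*(c^2 + c - 6) = (c + 3)^2*(c - 2)
(2) = (p - 5)*(p^2 + 2*p - 3) = (p - 5)*(p + 3)*(p - 1)
(3) = (s + 2)*(s^2 + 3*s) = (s + 2)*(s + 3)*(s)
(4) = (l - 3)*(l^2 - l - 2) = (l - 3)*(l - 2)*(l + 1)
(5) = (h)*(h^3 - h^2 - 20*h) = h*(h + 4)*(h^2 - 5*h) = h*(h - 5)*(h + 4)*(h)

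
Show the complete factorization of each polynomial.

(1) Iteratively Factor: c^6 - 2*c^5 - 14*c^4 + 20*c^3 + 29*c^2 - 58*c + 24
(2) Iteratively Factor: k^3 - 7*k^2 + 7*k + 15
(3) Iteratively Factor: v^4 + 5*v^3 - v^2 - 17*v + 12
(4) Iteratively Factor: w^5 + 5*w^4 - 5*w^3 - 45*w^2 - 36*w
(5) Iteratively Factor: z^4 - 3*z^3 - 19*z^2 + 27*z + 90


(1) = (c - 1)*(c^5 - c^4 - 15*c^3 + 5*c^2 + 34*c - 24) = (c - 4)*(c - 1)*(c^4 + 3*c^3 - 3*c^2 - 7*c + 6) = (c - 4)*(c - 1)*(c + 2)*(c^3 + c^2 - 5*c + 3) = (c - 4)*(c - 1)^2*(c + 2)*(c^2 + 2*c - 3) = (c - 4)*(c - 1)^2*(c + 2)*(c + 3)*(c - 1)
(2) = (k + 1)*(k^2 - 8*k + 15) = (k - 3)*(k + 1)*(k - 5)
(3) = (v - 1)*(v^3 + 6*v^2 + 5*v - 12) = (v - 1)*(v + 4)*(v^2 + 2*v - 3) = (v - 1)*(v + 3)*(v + 4)*(v - 1)
(4) = (w)*(w^4 + 5*w^3 - 5*w^2 - 45*w - 36) = w*(w + 3)*(w^3 + 2*w^2 - 11*w - 12) = w*(w + 3)*(w + 4)*(w^2 - 2*w - 3) = w*(w + 1)*(w + 3)*(w + 4)*(w - 3)
(5) = (z + 2)*(z^3 - 5*z^2 - 9*z + 45) = (z - 3)*(z + 2)*(z^2 - 2*z - 15) = (z - 5)*(z - 3)*(z + 2)*(z + 3)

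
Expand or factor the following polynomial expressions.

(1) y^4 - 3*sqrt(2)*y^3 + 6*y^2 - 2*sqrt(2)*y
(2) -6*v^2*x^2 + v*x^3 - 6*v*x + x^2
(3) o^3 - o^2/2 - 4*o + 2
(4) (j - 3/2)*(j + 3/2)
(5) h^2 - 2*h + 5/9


(1) = y*(y - sqrt(2))^3
(2) = x*(-6*v + x)*(v*x + 1)
(3) = (o - 2)*(o - 1/2)*(o + 2)
(4) = j^2 - 9/4
(5) = (h - 5/3)*(h - 1/3)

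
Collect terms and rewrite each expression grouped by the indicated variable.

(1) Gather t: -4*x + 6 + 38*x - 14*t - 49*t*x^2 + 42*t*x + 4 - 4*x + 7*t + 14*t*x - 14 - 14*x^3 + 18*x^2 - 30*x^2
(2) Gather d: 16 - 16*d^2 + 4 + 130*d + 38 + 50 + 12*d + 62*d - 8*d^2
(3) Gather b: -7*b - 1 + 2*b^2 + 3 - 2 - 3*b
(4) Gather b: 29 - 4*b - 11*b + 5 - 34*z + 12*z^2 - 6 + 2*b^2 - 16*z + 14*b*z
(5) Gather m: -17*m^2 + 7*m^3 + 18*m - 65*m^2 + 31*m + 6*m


(1) = t*(-49*x^2 + 56*x - 7) - 14*x^3 - 12*x^2 + 30*x - 4
(2) = -24*d^2 + 204*d + 108
(3) = 2*b^2 - 10*b
(4) = 2*b^2 + b*(14*z - 15) + 12*z^2 - 50*z + 28
(5) = 7*m^3 - 82*m^2 + 55*m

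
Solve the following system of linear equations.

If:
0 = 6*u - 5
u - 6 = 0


Then:
No Solution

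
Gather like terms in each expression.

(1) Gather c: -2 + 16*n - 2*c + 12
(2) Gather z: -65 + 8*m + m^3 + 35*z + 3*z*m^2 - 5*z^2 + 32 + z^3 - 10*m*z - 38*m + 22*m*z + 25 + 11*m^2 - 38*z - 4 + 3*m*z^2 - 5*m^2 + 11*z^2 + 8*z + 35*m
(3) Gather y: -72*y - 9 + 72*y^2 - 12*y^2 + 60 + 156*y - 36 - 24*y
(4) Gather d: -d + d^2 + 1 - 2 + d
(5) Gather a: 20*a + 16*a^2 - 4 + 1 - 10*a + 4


(1) = -2*c + 16*n + 10
(2) = m^3 + 6*m^2 + 5*m + z^3 + z^2*(3*m + 6) + z*(3*m^2 + 12*m + 5) - 12
(3) = 60*y^2 + 60*y + 15
(4) = d^2 - 1
(5) = 16*a^2 + 10*a + 1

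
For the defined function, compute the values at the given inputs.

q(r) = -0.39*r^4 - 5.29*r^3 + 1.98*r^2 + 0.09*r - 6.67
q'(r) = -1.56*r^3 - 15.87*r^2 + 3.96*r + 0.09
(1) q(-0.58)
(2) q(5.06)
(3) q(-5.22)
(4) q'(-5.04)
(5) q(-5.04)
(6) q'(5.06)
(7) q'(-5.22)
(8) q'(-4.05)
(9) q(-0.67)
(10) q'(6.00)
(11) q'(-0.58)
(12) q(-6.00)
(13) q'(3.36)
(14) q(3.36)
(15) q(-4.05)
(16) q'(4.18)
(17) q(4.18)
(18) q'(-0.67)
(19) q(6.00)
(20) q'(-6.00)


(1) = -5.07
(2) = -896.52
(3) = 509.68
(4) = -223.27
(5) = 468.77
(6) = -588.31
(7) = -231.12
(8) = -172.62
(9) = -4.33
(10) = -884.43
(11) = -7.24
(12) = 701.27
(13) = -224.95
(14) = -234.39
(15) = 271.93
(16) = -374.58
(17) = -477.11
(18) = -9.22
(19) = -1582.93
(20) = -258.03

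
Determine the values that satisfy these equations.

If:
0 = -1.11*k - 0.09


Then:
k = -0.08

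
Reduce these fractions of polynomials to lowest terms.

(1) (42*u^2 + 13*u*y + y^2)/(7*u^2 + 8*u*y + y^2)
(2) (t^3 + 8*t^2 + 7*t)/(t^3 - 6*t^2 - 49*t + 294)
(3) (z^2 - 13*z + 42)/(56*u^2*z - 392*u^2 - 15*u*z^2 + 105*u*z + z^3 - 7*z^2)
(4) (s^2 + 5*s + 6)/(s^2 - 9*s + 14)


(1) = (6*u + y)/(u + y)
(2) = (t^2 + t)/(t^2 - 13*t + 42)
(3) = (z - 6)/(56*u^2 - 15*u*z + z^2)
(4) = (s^2 + 5*s + 6)/(s^2 - 9*s + 14)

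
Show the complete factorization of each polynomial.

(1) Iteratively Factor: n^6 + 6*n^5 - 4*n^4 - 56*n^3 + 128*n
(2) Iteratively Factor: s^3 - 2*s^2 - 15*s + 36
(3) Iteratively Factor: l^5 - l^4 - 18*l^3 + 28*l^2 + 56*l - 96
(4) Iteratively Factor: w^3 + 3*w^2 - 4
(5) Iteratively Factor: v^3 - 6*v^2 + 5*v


(1) = (n - 2)*(n^5 + 8*n^4 + 12*n^3 - 32*n^2 - 64*n) = (n - 2)*(n + 4)*(n^4 + 4*n^3 - 4*n^2 - 16*n) = (n - 2)*(n + 4)^2*(n^3 - 4*n) = (n - 2)^2*(n + 4)^2*(n^2 + 2*n) = n*(n - 2)^2*(n + 4)^2*(n + 2)
(2) = (s + 4)*(s^2 - 6*s + 9) = (s - 3)*(s + 4)*(s - 3)
(3) = (l - 3)*(l^4 + 2*l^3 - 12*l^2 - 8*l + 32) = (l - 3)*(l - 2)*(l^3 + 4*l^2 - 4*l - 16) = (l - 3)*(l - 2)*(l + 4)*(l^2 - 4) = (l - 3)*(l - 2)^2*(l + 4)*(l + 2)
(4) = (w - 1)*(w^2 + 4*w + 4) = (w - 1)*(w + 2)*(w + 2)
(5) = (v - 1)*(v^2 - 5*v) = v*(v - 1)*(v - 5)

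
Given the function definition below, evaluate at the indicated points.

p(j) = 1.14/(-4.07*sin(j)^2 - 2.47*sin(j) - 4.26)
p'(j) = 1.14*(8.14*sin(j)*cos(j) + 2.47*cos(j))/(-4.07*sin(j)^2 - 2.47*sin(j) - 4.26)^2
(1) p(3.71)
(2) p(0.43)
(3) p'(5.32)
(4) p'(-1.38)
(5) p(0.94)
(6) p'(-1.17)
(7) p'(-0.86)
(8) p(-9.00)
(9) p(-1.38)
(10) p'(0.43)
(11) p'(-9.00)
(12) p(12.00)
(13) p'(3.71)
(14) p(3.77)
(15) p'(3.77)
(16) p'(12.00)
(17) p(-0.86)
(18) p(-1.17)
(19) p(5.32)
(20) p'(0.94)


(1) = -0.28
(2) = -0.19
(3) = -0.11
(4) = -0.04
(5) = -0.13
(6) = -0.08
(7) = -0.12
(8) = -0.29
(9) = -0.20
(10) = 0.17
(11) = 0.06
(12) = -0.28
(13) = 0.11
(14) = -0.27
(15) = 0.12
(16) = -0.11
(17) = -0.24
(18) = -0.21
(19) = -0.23
(20) = 0.08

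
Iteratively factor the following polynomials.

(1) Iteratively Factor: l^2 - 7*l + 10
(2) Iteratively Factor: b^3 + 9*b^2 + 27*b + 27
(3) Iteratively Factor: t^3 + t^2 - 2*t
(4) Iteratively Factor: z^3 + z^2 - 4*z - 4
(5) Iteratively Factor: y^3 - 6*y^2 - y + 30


(1) = (l - 2)*(l - 5)
(2) = (b + 3)*(b^2 + 6*b + 9) = (b + 3)^2*(b + 3)
(3) = (t)*(t^2 + t - 2) = t*(t + 2)*(t - 1)
(4) = (z - 2)*(z^2 + 3*z + 2) = (z - 2)*(z + 1)*(z + 2)
(5) = (y + 2)*(y^2 - 8*y + 15) = (y - 5)*(y + 2)*(y - 3)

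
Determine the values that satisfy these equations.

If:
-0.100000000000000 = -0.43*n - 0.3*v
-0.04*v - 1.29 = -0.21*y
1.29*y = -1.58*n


Then:
n = -6.52
v = 9.68
y = 7.99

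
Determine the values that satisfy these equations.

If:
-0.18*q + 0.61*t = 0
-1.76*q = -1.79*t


Then:
q = 0.00
t = 0.00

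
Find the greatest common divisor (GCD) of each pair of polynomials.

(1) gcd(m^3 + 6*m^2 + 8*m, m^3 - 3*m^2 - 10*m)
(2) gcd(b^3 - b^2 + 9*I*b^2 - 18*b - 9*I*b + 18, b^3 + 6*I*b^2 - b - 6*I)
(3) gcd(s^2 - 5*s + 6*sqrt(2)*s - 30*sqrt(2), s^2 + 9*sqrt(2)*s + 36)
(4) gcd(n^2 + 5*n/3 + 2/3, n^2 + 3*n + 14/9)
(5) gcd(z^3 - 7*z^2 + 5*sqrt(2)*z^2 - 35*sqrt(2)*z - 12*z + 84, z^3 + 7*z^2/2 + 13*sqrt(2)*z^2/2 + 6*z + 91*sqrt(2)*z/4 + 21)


(1) = m^2 + 2*m
(2) = gcd((b - 1)*(b + 3*I)*(b + 6*I), (b - 1)*(b + 1)*(b + 6*I)) = b^2 + b*(-1 + 6*I) - 6*I
(3) = gcd((s - 5)*(s + 6*sqrt(2)), (s + 3*sqrt(2))*(s + 6*sqrt(2))) = s + 6*sqrt(2)
(4) = n + 2/3
(5) = gcd((z - 7)*(z - sqrt(2))*(z + 6*sqrt(2)), (z + 7/2)*(z + sqrt(2)/2)*(z + 6*sqrt(2))) = z + 6*sqrt(2)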